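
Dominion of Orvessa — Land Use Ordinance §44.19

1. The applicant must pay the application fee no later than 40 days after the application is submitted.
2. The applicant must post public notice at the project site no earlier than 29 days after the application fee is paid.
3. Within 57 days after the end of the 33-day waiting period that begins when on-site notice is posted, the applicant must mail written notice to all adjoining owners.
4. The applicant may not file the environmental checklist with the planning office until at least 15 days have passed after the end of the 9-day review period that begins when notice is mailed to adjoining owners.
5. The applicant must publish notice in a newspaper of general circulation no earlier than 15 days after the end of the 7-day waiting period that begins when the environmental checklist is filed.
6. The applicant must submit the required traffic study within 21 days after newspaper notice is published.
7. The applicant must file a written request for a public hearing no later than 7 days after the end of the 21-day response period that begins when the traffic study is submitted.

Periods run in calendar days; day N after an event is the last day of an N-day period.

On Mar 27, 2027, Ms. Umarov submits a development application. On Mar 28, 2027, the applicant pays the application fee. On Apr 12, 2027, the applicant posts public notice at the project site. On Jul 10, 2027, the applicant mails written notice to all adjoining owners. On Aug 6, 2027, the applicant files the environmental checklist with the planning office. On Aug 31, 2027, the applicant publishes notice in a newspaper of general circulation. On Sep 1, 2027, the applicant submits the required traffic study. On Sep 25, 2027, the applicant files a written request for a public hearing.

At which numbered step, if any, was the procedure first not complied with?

Step 2

Step 1: 40 days after Mar 27, 2027 (when the application is submitted) is May 6, 2027; Mar 28, 2027 is within that limit.
Step 2: the earliest permitted date is 29 days after Mar 28, 2027 (when the application fee is paid), i.e. Apr 26, 2027; acted on Apr 12, 2027, 14 days prematurely.
That is the first point of non-compliance.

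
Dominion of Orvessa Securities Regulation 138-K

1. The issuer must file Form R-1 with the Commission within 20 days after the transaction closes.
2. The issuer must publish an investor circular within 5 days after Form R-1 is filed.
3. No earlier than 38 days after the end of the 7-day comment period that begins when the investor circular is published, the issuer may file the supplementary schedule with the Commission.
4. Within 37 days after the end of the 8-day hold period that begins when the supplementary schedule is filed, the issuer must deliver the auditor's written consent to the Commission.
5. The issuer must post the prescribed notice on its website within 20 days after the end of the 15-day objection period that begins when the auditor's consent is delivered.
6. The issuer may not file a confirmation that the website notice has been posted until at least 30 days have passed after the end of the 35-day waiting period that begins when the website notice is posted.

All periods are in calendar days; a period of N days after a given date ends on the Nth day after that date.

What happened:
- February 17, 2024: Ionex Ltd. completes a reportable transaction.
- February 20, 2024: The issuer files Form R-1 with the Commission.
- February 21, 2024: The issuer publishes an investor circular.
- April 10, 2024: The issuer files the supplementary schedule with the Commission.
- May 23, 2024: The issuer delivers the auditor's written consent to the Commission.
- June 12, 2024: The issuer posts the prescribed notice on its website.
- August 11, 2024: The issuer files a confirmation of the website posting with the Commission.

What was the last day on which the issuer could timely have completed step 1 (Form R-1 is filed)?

Step 1 runs from February 17, 2024, when the transaction closes. 20 days after February 17, 2024 is March 8, 2024.

March 8, 2024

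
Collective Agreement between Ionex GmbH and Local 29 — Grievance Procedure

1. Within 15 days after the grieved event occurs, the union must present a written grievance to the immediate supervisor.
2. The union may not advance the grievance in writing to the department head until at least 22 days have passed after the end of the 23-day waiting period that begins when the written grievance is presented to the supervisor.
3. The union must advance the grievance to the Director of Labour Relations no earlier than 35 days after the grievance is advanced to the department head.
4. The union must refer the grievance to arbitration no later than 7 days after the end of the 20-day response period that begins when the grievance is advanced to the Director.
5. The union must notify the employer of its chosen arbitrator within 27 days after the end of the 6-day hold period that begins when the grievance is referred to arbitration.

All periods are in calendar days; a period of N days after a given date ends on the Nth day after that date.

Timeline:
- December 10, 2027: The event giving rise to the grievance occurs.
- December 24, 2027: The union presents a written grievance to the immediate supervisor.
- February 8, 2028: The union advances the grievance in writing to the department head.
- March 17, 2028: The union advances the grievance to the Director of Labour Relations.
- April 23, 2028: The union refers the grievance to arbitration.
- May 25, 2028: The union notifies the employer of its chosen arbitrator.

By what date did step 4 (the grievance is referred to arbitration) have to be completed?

The grievance is advanced to the Director on March 17, 2028; the 20-day response period therefore ends April 6, 2028, and step 4 runs from that date. 7 days after April 6, 2028 is April 13, 2028.

April 13, 2028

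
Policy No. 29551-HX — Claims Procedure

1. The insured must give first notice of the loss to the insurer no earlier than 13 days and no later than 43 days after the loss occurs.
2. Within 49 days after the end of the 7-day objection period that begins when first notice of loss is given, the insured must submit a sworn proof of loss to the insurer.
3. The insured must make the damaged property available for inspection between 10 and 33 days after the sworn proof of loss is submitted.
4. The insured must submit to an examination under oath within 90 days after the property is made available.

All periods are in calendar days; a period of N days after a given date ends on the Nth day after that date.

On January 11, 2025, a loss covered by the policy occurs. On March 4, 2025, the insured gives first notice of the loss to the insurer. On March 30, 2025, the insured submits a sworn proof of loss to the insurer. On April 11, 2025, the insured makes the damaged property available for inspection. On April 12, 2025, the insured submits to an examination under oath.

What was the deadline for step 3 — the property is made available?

May 2, 2025

Step 3 runs from March 30, 2025, when the sworn proof of loss is submitted. The window is 10–33 days after March 30, 2025; it closes on May 2, 2025.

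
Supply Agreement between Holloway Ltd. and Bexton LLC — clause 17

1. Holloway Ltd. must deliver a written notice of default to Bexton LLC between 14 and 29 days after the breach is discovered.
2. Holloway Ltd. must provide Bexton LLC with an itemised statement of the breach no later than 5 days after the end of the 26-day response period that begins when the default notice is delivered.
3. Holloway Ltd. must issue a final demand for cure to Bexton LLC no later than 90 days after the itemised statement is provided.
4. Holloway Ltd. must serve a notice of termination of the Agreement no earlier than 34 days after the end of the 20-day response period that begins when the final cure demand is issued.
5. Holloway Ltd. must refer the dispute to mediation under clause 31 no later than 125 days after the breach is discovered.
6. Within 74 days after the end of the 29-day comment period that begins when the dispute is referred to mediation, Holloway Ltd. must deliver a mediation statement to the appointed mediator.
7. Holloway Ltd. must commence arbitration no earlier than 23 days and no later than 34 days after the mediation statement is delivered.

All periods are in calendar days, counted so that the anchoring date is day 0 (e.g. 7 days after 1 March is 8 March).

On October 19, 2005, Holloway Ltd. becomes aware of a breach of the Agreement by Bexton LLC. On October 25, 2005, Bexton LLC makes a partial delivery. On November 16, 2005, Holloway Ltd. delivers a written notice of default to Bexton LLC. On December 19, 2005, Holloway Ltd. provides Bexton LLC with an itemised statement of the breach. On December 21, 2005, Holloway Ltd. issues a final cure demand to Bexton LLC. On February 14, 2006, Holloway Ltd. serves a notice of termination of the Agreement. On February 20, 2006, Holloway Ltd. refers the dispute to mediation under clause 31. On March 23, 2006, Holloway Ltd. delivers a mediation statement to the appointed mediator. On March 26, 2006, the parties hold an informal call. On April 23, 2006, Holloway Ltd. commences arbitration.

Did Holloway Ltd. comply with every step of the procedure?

Step 1: the window is 14–29 days after October 19, 2005 (when the breach is discovered), so November 2, 2005 through November 17, 2005; done November 16, 2005 — within the window.
Step 2: 5 days after December 12, 2005 (end of the 26-day response period, which began when the default notice is delivered on November 16, 2005) is December 17, 2005; not done until December 19, 2005, 2 days after the deadline.

No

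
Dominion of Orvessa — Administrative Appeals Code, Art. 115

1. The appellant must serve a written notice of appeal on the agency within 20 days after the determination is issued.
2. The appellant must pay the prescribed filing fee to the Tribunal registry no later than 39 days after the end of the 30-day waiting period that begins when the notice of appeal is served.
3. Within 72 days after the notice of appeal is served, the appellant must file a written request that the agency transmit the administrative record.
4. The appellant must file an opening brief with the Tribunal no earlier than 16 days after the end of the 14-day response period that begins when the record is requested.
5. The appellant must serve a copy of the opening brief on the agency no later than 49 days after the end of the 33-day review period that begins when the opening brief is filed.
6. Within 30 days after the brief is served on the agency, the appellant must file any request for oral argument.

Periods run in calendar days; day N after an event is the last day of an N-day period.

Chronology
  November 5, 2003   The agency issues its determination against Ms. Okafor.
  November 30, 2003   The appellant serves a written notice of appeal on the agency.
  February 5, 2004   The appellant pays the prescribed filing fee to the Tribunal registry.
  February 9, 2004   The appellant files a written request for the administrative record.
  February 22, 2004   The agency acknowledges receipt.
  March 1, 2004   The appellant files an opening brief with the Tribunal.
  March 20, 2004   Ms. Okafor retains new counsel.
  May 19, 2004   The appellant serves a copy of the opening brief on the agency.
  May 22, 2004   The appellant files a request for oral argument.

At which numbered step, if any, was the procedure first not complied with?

Step 1

Step 1 — counting 20 days from November 5, 2003 (when the determination is issued) gives a deadline of November 25, 2003; November 30, 2003 misses that deadline by 5 days.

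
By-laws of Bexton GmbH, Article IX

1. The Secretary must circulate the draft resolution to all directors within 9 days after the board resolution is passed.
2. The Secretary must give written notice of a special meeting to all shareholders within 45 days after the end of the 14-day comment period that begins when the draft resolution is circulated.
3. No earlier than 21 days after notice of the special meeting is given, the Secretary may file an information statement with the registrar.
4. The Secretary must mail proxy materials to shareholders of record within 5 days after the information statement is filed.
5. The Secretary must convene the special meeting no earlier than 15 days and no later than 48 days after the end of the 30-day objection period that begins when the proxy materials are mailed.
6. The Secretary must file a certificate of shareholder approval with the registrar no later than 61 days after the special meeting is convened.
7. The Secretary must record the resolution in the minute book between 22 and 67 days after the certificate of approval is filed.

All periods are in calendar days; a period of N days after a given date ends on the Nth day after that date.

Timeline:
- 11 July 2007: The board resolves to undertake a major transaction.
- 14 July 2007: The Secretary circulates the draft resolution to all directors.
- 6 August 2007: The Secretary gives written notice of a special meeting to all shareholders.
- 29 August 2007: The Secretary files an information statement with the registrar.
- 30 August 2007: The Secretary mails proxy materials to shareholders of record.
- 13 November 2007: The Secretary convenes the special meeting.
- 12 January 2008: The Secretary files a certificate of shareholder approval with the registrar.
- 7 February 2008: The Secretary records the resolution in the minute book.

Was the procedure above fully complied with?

Step 1: 9 days after 11 July 2007 (when the board resolution is passed) is 20 July 2007; done 14 July 2007 — timely.
Step 2: 45 days after 28 July 2007 (end of the 14-day comment period, which began when the draft resolution is circulated on 14 July 2007) is 11 September 2007; done 6 August 2007 — timely.
Step 3: the earliest permitted date is 21 days after 6 August 2007 (when notice of the special meeting is given), i.e. 27 August 2007; done 29 August 2007, after the minimum wait.
Step 4: 5 days after 29 August 2007 (when the information statement is filed) is 3 September 2007; completed 30 August 2007, before the deadline.
Step 5: the window is 15–48 days after 29 September 2007 (end of the 30-day objection period, which began when the proxy materials are mailed on 30 August 2007), so 14 October 2007 through 16 November 2007; 13 November 2007 falls inside that range.
Step 6: 61 days after 13 November 2007 (when the special meeting is convened) is 13 January 2008; done 12 January 2008 — timely.
Step 7: the window is 22–67 days after 12 January 2008 (when the certificate of approval is filed), so 3 February 2008 through 19 March 2008; 7 February 2008 falls inside that range.

Yes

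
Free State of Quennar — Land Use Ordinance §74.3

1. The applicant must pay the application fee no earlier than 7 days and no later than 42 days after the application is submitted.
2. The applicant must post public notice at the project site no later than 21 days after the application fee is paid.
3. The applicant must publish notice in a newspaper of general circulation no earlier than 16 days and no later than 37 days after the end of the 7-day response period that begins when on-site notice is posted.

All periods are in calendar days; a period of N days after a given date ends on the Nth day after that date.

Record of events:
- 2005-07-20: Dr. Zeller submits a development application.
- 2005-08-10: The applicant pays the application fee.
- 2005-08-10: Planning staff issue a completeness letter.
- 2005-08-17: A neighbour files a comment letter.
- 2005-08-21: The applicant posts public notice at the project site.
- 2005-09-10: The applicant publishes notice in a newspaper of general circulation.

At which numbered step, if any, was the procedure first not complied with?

Step 1: the window is 7–42 days after 2005-07-20 (when the application is submitted), so 2005-07-27 through 2005-08-31; 2005-08-10 falls inside that range.
Step 2: 21 days after 2005-08-10 (when the application fee is paid) is 2005-08-31; 2005-08-21 is within that limit.
Step 3: the window is 16–37 days after 2005-08-28 (end of the 7-day response period, which began when on-site notice is posted on 2005-08-21), so 2005-09-13 through 2005-10-04; 2005-09-10 is 3 days too early.
No need to go further; step 3 was not satisfied.

Step 3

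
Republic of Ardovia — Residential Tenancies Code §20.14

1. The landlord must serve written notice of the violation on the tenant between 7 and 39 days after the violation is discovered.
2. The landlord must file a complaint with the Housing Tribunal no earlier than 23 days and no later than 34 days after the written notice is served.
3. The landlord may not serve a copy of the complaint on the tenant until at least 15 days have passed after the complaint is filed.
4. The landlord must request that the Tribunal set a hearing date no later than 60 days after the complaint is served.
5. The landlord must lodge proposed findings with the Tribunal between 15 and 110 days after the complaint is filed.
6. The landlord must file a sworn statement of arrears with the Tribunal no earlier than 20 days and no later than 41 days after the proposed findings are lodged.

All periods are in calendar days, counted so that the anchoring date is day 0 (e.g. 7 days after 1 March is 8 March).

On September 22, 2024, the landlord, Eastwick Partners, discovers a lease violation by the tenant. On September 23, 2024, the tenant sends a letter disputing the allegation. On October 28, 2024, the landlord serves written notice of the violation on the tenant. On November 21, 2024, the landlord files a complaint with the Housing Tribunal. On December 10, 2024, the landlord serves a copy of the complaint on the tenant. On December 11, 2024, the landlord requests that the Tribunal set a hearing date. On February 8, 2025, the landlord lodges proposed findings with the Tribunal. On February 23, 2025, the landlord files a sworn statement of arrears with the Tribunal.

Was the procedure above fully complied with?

No

(1) the permitted window runs from September 22, 2024 + 7 = September 29, 2024 to September 22, 2024 + 39 = October 31, 2024; done October 28, 2024 — within the window.
(2) the permitted window runs from October 28, 2024 + 23 = November 20, 2024 to October 28, 2024 + 34 = December 1, 2024; done November 21, 2024 — within the window.
(3) permitted from November 21, 2024 + 15 days = December 6, 2024 onward; done December 10, 2024 — permitted.
(4) due by December 10, 2024 + 60 days = February 8, 2025; completed December 11, 2024, before the deadline.
(5) the permitted window runs from November 21, 2024 + 15 = December 6, 2024 to November 21, 2024 + 110 = March 11, 2025; done February 8, 2025, which is between those dates.
(6) the permitted window runs from February 8, 2025 + 20 = February 28, 2025 to February 8, 2025 + 41 = March 21, 2025; February 23, 2025 is 5 days too early.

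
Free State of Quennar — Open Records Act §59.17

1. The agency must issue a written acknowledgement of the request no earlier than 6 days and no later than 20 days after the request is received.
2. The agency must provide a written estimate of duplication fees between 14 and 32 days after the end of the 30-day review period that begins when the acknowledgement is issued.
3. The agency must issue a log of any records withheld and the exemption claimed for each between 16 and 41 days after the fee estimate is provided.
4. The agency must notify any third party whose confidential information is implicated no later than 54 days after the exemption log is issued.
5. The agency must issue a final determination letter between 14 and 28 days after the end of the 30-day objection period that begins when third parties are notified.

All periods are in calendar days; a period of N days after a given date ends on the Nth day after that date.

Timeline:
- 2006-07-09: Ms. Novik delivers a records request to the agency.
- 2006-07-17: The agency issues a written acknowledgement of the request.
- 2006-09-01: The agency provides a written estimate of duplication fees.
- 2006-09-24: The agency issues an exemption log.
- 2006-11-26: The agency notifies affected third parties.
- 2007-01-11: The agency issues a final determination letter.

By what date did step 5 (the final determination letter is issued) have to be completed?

2007-01-23

Third parties are notified on 2006-11-26; the 30-day objection period therefore ends 2006-12-26, and step 5 runs from that date. The window is 14–28 days after 2006-12-26; it closes on 2007-01-23.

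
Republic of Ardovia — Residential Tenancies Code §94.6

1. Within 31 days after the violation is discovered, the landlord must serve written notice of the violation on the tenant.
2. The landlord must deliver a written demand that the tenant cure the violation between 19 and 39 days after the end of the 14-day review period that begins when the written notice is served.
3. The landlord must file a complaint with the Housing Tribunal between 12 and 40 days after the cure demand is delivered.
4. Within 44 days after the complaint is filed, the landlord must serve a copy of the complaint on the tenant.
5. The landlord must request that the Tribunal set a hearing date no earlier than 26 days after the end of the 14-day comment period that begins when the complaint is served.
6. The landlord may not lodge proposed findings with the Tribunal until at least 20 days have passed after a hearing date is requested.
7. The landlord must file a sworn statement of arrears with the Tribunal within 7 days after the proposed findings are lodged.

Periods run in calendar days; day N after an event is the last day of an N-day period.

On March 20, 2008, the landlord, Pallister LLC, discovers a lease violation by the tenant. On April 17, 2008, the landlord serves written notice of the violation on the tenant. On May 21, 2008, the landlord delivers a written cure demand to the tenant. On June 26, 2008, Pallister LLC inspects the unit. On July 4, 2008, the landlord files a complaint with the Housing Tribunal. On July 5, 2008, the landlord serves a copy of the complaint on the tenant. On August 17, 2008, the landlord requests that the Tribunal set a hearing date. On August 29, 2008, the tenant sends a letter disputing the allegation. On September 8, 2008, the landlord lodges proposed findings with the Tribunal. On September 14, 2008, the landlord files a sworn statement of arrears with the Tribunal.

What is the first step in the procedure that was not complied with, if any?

Step 3

Step 1 — counting 31 days from March 20, 2008 (when the violation is discovered) gives a deadline of April 20, 2008; completed April 17, 2008, before the deadline.
Step 2 — 19 and 39 days from May 1, 2008 (end of the 14-day review period, which began when the written notice is served on April 17, 2008) are May 20, 2008 and June 9, 2008 respectively; done May 21, 2008, which is between those dates.
Step 3 — 12 and 40 days from May 21, 2008 (when the cure demand is delivered) are June 2, 2008 and June 30, 2008 respectively; done July 4, 2008 — 4 days after the window closed.
Later steps need not be reached.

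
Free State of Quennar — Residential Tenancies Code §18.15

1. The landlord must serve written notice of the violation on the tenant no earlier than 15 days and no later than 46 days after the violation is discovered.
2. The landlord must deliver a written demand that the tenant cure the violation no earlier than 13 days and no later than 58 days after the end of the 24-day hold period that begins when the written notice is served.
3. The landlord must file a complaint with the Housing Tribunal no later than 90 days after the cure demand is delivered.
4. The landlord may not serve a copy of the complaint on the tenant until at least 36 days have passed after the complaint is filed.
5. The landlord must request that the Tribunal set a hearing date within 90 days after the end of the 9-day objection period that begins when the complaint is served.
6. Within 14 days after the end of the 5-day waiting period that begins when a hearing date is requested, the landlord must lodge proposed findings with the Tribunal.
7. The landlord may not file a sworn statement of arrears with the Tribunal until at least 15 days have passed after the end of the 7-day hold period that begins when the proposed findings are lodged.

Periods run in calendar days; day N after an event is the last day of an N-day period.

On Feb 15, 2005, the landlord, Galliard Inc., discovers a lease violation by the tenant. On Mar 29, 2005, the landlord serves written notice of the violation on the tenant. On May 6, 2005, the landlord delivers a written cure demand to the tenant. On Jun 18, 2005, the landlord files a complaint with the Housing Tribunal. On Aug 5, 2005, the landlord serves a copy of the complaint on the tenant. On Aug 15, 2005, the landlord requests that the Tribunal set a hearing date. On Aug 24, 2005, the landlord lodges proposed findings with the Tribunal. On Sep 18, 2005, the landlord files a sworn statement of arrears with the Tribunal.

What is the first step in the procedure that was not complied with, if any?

Step 1: the window is 15–46 days after Feb 15, 2005 (when the violation is discovered), so Mar 2, 2005 through Apr 2, 2005; Mar 29, 2005 falls inside that range.
Step 2: the window is 13–58 days after Apr 22, 2005 (end of the 24-day hold period, which began when the written notice is served on Mar 29, 2005), so May 5, 2005 through Jun 19, 2005; done May 6, 2005 — within the window.
Step 3: 90 days after May 6, 2005 (when the cure demand is delivered) is Aug 4, 2005; done Jun 18, 2005 — timely.
Step 4: the earliest permitted date is 36 days after Jun 18, 2005 (when the complaint is filed), i.e. Jul 24, 2005; Aug 5, 2005 is on or after that date.
Step 5: 90 days after Aug 14, 2005 (end of the 9-day objection period, which began when the complaint is served on Aug 5, 2005) is Nov 12, 2005; Aug 15, 2005 is within that limit.
Step 6: 14 days after Aug 20, 2005 (end of the 5-day waiting period, which began when a hearing date is requested on Aug 15, 2005) is Sep 3, 2005; completed Aug 24, 2005, before the deadline.
Step 7: the earliest permitted date is 15 days after Aug 31, 2005 (end of the 7-day hold period, which began when the proposed findings are lodged on Aug 24, 2005), i.e. Sep 15, 2005; Sep 18, 2005 is on or after that date.

None — every step was satisfied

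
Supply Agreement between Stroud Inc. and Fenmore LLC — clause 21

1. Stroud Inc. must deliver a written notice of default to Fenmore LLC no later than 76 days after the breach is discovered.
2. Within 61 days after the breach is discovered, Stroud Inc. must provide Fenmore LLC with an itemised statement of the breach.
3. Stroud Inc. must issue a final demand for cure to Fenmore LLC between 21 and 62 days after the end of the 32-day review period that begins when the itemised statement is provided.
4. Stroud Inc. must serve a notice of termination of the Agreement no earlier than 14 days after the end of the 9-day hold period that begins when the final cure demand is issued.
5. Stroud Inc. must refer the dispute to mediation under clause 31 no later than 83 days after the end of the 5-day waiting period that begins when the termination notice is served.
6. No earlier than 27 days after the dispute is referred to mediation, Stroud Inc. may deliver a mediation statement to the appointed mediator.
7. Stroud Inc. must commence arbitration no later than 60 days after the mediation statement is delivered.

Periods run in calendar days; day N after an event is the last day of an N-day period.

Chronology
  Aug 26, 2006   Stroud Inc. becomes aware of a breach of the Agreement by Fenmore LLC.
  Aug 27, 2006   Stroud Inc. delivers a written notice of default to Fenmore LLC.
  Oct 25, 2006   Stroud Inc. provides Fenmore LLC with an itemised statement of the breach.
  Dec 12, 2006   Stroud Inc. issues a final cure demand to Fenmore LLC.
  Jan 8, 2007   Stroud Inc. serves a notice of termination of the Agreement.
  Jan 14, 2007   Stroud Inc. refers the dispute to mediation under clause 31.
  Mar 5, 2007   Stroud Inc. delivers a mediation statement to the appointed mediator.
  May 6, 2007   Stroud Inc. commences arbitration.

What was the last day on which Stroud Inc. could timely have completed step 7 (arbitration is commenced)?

May 4, 2007

Step 7 runs from Mar 5, 2007, when the mediation statement is delivered. 60 days after Mar 5, 2007 is May 4, 2007.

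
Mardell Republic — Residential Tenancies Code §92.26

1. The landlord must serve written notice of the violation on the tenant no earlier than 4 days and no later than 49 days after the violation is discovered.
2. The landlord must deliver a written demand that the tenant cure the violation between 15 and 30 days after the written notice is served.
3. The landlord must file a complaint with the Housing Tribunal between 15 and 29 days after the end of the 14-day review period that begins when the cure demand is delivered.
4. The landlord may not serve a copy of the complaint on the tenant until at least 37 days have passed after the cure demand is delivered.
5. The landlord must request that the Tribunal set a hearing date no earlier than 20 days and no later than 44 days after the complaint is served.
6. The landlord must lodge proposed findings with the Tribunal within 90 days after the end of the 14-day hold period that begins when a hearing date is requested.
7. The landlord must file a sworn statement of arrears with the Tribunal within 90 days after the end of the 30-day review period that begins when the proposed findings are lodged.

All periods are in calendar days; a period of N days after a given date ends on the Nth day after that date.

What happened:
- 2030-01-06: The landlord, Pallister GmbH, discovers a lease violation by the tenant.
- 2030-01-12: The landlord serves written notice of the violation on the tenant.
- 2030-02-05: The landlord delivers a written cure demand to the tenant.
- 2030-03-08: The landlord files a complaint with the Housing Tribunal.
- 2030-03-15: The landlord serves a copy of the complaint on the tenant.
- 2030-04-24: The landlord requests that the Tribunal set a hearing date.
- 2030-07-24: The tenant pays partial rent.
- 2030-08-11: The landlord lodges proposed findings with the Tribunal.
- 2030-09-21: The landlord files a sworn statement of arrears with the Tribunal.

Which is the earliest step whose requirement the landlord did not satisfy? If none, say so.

Step 1 — 4 and 49 days from 2030-01-06 (when the violation is discovered) are 2030-01-10 and 2030-02-24 respectively; done 2030-01-12, which is between those dates.
Step 2 — 15 and 30 days from 2030-01-12 (when the written notice is served) are 2030-01-27 and 2030-02-11 respectively; 2030-02-05 falls inside that range.
Step 3 — 15 and 29 days from 2030-02-19 (end of the 14-day review period, which began when the cure demand is delivered on 2030-02-05) are 2030-03-06 and 2030-03-20 respectively; 2030-03-08 falls inside that range.
Step 4 — must wait 37 days from 2030-02-05 (when the cure demand is delivered), so not before 2030-03-14; done 2030-03-15, after the minimum wait.
Step 5 — 20 and 44 days from 2030-03-15 (when the complaint is served) are 2030-04-04 and 2030-04-28 respectively; done 2030-04-24, which is between those dates.
Step 6 — counting 90 days from 2030-05-08 (end of the 14-day hold period, which began when a hearing date is requested on 2030-04-24) gives a deadline of 2030-08-06; not done until 2030-08-11, 5 days after the deadline.
That is the first point of non-compliance.

Step 6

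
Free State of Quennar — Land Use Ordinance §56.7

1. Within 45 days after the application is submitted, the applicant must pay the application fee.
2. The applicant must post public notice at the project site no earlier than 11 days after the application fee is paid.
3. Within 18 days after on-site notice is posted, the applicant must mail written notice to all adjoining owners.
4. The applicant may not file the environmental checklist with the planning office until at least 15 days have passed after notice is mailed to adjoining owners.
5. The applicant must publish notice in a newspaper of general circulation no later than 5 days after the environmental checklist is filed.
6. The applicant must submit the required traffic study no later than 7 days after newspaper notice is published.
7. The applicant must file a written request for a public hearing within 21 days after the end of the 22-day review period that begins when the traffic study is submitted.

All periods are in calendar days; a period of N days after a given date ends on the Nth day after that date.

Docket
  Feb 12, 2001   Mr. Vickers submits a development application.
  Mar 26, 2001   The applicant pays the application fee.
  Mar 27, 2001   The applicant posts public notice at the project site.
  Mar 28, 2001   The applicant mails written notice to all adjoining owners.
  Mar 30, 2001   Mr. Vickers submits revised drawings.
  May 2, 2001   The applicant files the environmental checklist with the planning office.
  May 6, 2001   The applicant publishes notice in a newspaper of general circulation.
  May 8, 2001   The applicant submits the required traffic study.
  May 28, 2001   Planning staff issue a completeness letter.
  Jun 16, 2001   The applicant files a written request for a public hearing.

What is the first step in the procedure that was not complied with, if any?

Step 1 — counting 45 days from Feb 12, 2001 (when the application is submitted) gives a deadline of Mar 29, 2001; Mar 26, 2001 is within that limit.
Step 2 — must wait 11 days from Mar 26, 2001 (when the application fee is paid), so not before Apr 6, 2001; Mar 27, 2001 is 10 days before the earliest permitted date.
Later steps need not be reached.

Step 2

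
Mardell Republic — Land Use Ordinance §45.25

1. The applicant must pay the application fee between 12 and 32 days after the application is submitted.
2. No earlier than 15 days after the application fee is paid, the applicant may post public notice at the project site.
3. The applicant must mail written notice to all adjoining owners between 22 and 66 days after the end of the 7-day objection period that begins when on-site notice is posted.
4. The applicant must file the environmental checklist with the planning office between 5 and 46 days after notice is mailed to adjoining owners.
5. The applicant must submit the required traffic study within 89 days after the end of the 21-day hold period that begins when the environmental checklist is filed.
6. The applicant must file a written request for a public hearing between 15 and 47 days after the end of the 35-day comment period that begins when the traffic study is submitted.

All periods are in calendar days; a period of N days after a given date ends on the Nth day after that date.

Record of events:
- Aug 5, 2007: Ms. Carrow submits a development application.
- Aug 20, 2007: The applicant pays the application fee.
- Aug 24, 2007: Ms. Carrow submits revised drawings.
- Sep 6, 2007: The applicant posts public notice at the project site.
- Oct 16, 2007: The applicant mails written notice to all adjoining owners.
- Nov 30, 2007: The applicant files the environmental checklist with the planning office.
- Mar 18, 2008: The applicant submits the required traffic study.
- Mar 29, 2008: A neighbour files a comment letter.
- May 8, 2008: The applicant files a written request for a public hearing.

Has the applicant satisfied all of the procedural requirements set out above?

Yes

Step 1: the window is 12–32 days after Aug 5, 2007 (when the application is submitted), so Aug 17, 2007 through Sep 6, 2007; done Aug 20, 2007 — within the window.
Step 2: the earliest permitted date is 15 days after Aug 20, 2007 (when the application fee is paid), i.e. Sep 4, 2007; Sep 6, 2007 is on or after that date.
Step 3: the window is 22–66 days after Sep 13, 2007 (end of the 7-day objection period, which began when on-site notice is posted on Sep 6, 2007), so Oct 5, 2007 through Nov 18, 2007; done Oct 16, 2007, which is between those dates.
Step 4: the window is 5–46 days after Oct 16, 2007 (when notice is mailed to adjoining owners), so Oct 21, 2007 through Dec 1, 2007; done Nov 30, 2007 — within the window.
Step 5: 89 days after Dec 21, 2007 (end of the 21-day hold period, which began when the environmental checklist is filed on Nov 30, 2007) is Mar 19, 2008; Mar 18, 2008 is within that limit.
Step 6: the window is 15–47 days after Apr 22, 2008 (end of the 35-day comment period, which began when the traffic study is submitted on Mar 18, 2008), so May 7, 2008 through Jun 8, 2008; May 8, 2008 falls inside that range.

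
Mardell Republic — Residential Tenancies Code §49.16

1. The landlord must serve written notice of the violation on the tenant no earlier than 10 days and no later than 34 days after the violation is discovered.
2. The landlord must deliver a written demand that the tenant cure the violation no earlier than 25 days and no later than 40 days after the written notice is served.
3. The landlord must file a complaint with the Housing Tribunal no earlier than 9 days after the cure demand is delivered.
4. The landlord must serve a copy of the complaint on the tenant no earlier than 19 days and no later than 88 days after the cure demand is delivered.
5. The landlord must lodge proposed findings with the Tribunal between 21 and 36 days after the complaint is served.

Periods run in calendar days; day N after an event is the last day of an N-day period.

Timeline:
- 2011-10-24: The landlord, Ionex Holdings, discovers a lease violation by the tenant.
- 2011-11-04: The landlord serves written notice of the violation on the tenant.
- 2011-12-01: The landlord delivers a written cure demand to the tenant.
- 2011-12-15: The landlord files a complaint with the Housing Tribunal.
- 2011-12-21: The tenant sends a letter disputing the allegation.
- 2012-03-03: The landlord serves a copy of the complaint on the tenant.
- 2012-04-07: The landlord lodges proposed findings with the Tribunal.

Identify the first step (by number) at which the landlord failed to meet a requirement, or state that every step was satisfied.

(1) the permitted window runs from 2011-10-24 + 10 = 2011-11-03 to 2011-10-24 + 34 = 2011-11-27; done 2011-11-04 — within the window.
(2) the permitted window runs from 2011-11-04 + 25 = 2011-11-29 to 2011-11-04 + 40 = 2011-12-14; done 2011-12-01, which is between those dates.
(3) permitted from 2011-12-01 + 9 days = 2011-12-10 onward; done 2011-12-15 — permitted.
(4) the permitted window runs from 2011-12-01 + 19 = 2011-12-20 to 2011-12-01 + 88 = 2012-02-27; 2012-03-03 is 5 days past the end of the window.

Step 4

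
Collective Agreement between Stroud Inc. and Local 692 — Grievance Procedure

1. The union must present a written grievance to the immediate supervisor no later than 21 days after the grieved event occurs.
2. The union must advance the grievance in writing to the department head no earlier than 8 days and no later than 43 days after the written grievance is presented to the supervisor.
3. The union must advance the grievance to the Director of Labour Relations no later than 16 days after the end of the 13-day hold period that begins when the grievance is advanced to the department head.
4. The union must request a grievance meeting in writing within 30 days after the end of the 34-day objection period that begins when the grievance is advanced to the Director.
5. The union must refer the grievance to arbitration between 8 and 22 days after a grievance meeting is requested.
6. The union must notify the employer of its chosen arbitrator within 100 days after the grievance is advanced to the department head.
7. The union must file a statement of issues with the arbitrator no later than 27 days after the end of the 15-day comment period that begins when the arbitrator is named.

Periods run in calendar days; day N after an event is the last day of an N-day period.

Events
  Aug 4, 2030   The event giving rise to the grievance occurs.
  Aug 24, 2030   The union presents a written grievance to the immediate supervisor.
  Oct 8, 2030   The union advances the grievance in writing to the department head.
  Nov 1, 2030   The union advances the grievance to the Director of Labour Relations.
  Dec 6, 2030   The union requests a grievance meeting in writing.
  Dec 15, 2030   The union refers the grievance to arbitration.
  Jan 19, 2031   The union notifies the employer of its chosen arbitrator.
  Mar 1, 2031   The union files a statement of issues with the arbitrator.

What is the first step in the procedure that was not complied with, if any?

Step 1: 21 days after Aug 4, 2030 (when the grieved event occurs) is Aug 25, 2030; completed Aug 24, 2030, before the deadline.
Step 2: the window is 8–43 days after Aug 24, 2030 (when the written grievance is presented to the supervisor), so Sep 1, 2030 through Oct 6, 2030; Oct 8, 2030 is 2 days past the end of the window.
The procedure was therefore not followed at step 2.

Step 2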